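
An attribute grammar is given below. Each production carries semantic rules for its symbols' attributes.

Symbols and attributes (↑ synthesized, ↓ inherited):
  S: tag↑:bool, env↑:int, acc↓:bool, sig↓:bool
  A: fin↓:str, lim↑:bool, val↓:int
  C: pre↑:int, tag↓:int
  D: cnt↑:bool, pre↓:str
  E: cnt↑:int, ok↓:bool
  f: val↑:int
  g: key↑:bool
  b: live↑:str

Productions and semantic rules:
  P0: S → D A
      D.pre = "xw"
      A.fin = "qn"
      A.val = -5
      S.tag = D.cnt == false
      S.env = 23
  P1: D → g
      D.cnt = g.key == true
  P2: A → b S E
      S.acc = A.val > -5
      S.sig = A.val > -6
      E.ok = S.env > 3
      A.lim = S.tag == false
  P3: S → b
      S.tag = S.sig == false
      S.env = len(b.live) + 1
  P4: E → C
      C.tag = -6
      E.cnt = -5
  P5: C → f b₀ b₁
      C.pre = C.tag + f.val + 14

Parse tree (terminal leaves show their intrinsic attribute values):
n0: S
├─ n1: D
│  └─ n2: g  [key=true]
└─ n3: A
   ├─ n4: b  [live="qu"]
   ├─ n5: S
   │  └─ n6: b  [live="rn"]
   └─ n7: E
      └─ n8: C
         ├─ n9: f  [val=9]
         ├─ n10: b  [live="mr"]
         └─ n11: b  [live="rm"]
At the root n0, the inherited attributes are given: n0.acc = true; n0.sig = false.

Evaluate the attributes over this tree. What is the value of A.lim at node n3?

true

1. n0.acc = true  [given at root]
2. n0.sig = false  [given at root]
3. n1.pre = "xw"  ["xw"]
4. n2.key = true  [terminal]
5. n1.cnt = true  [g.key == true]
6. n3.fin = "qn"  ["qn"]
7. n3.val = -5  [-5]
8. n4.live = "qu"  [terminal]
9. n5.acc = false  [A.val > -5]
10. n5.sig = true  [A.val > -6]
11. n6.live = "rn"  [terminal]
12. n5.tag = false  [S.sig == false]
13. n5.env = 3  [len(b.live) + 1]
14. n7.ok = false  [S.env > 3]
15. n8.tag = -6  [-6]
16. n9.val = 9  [terminal]
17. n10.live = "mr"  [terminal]
18. n11.live = "rm"  [terminal]
19. n8.pre = 17  [C.tag + f.val + 14]
20. n7.cnt = -5  [-5]
21. n3.lim = true  [S.tag == false]
22. n0.tag = false  [D.cnt == false]
23. n0.env = 23  [23]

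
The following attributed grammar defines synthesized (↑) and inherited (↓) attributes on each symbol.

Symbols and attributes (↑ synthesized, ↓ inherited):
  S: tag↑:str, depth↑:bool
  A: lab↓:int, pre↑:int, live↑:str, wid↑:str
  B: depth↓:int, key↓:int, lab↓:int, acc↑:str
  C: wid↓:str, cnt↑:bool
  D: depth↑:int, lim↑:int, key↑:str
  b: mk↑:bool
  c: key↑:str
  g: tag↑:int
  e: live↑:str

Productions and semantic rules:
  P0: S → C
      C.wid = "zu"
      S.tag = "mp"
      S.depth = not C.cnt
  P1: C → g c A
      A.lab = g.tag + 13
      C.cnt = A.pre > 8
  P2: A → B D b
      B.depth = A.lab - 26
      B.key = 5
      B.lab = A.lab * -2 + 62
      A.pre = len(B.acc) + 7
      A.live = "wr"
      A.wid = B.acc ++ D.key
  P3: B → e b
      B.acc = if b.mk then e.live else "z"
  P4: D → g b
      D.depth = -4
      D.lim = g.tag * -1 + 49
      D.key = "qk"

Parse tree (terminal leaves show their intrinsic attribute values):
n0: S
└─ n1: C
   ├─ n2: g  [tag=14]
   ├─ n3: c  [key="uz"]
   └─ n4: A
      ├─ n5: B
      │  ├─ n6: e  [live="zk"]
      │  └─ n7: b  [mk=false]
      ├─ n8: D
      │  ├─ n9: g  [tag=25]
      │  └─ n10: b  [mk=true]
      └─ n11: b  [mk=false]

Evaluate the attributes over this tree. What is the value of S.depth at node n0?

1. n1.wid = "zu"  ["zu"]
2. n2.tag = 14  [terminal]
3. n3.key = "uz"  [terminal]
4. n4.lab = 27  [g.tag + 13]
5. n5.depth = 1  [A.lab - 26]
6. n5.key = 5  [5]
7. n5.lab = 8  [A.lab * -2 + 62]
8. n6.live = "zk"  [terminal]
9. n7.mk = false  [terminal]
10. n5.acc = "z"  [if b.mk then e.live else "z"]
11. n9.tag = 25  [terminal]
12. n10.mk = true  [terminal]
13. n8.depth = -4  [-4]
14. n8.lim = 24  [g.tag * -1 + 49]
15. n8.key = "qk"  ["qk"]
16. n11.mk = false  [terminal]
17. n4.pre = 8  [len(B.acc) + 7]
18. n4.live = "wr"  ["wr"]
19. n4.wid = "zqk"  [B.acc ++ D.key]
20. n1.cnt = false  [A.pre > 8]
21. n0.tag = "mp"  ["mp"]
22. n0.depth = true  [not C.cnt]

true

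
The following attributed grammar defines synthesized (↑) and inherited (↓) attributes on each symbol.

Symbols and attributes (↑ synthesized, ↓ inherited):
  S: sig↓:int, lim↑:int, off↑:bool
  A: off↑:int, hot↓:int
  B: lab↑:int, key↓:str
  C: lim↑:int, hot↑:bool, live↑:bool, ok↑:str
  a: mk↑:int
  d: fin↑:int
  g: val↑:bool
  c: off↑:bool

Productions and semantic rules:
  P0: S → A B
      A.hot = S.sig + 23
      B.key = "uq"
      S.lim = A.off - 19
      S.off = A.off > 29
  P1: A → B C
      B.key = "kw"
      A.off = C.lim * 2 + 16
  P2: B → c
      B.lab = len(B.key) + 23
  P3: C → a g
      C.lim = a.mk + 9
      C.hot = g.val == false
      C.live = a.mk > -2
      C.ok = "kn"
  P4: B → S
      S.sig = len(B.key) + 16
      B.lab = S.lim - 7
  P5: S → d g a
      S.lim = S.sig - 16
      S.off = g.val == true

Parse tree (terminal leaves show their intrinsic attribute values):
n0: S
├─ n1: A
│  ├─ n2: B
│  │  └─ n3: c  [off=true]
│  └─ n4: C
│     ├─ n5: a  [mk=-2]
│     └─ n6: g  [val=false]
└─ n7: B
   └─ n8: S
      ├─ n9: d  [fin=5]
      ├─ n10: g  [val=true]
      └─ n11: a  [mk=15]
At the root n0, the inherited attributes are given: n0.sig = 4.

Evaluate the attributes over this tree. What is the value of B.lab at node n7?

-5

1. n0.sig = 4  [given at root]
2. n1.hot = 27  [S.sig + 23]
3. n2.key = "kw"  ["kw"]
4. n3.off = true  [terminal]
5. n2.lab = 25  [len(B.key) + 23]
6. n5.mk = -2  [terminal]
7. n6.val = false  [terminal]
8. n4.lim = 7  [a.mk + 9]
9. n4.hot = true  [g.val == false]
10. n4.live = false  [a.mk > -2]
11. n4.ok = "kn"  ["kn"]
12. n1.off = 30  [C.lim * 2 + 16]
13. n7.key = "uq"  ["uq"]
14. n8.sig = 18  [len(B.key) + 16]
15. n9.fin = 5  [terminal]
16. n10.val = true  [terminal]
17. n11.mk = 15  [terminal]
18. n8.lim = 2  [S.sig - 16]
19. n8.off = true  [g.val == true]
20. n7.lab = -5  [S.lim - 7]
21. n0.lim = 11  [A.off - 19]
22. n0.off = true  [A.off > 29]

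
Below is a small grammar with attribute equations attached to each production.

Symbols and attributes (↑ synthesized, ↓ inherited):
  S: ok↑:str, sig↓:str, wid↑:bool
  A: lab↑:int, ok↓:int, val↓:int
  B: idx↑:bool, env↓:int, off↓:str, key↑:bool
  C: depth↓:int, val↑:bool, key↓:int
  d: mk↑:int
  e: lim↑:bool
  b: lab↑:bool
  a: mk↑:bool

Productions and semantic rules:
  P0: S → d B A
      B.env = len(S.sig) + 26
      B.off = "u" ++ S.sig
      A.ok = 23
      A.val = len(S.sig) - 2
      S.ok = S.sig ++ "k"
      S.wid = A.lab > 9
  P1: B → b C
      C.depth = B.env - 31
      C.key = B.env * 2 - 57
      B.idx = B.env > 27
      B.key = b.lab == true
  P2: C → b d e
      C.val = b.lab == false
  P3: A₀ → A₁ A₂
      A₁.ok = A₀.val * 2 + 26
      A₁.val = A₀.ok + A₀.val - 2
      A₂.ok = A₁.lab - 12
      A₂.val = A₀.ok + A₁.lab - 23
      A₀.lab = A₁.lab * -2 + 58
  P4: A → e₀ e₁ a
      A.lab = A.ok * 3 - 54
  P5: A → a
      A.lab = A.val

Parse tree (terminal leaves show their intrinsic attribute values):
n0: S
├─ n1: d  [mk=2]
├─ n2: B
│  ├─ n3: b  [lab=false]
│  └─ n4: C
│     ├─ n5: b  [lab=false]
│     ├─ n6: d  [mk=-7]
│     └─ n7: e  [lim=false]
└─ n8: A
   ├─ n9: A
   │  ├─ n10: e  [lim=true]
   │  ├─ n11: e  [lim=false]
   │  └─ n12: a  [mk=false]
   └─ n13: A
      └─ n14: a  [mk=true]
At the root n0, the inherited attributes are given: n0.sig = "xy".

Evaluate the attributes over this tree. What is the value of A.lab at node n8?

10

1. n0.sig = "xy"  [given at root]
2. n1.mk = 2  [terminal]
3. n2.env = 28  [len(S.sig) + 26]
4. n2.off = "uxy"  ["u" ++ S.sig]
5. n3.lab = false  [terminal]
6. n4.depth = -3  [B.env - 31]
7. n4.key = -1  [B.env * 2 - 57]
8. n5.lab = false  [terminal]
9. n6.mk = -7  [terminal]
10. n7.lim = false  [terminal]
11. n4.val = true  [b.lab == false]
12. n2.idx = true  [B.env > 27]
13. n2.key = false  [b.lab == true]
14. n8.ok = 23  [23]
15. n8.val = 0  [len(S.sig) - 2]
16. n9.ok = 26  [A₀.val * 2 + 26]
17. n9.val = 21  [A₀.ok + A₀.val - 2]
18. n10.lim = true  [terminal]
19. n11.lim = false  [terminal]
20. n12.mk = false  [terminal]
21. n9.lab = 24  [A.ok * 3 - 54]
22. n13.ok = 12  [A₁.lab - 12]
23. n13.val = 24  [A₀.ok + A₁.lab - 23]
24. n14.mk = true  [terminal]
25. n13.lab = 24  [A.val]
26. n8.lab = 10  [A₁.lab * -2 + 58]
27. n0.ok = "xyk"  [S.sig ++ "k"]
28. n0.wid = true  [A.lab > 9]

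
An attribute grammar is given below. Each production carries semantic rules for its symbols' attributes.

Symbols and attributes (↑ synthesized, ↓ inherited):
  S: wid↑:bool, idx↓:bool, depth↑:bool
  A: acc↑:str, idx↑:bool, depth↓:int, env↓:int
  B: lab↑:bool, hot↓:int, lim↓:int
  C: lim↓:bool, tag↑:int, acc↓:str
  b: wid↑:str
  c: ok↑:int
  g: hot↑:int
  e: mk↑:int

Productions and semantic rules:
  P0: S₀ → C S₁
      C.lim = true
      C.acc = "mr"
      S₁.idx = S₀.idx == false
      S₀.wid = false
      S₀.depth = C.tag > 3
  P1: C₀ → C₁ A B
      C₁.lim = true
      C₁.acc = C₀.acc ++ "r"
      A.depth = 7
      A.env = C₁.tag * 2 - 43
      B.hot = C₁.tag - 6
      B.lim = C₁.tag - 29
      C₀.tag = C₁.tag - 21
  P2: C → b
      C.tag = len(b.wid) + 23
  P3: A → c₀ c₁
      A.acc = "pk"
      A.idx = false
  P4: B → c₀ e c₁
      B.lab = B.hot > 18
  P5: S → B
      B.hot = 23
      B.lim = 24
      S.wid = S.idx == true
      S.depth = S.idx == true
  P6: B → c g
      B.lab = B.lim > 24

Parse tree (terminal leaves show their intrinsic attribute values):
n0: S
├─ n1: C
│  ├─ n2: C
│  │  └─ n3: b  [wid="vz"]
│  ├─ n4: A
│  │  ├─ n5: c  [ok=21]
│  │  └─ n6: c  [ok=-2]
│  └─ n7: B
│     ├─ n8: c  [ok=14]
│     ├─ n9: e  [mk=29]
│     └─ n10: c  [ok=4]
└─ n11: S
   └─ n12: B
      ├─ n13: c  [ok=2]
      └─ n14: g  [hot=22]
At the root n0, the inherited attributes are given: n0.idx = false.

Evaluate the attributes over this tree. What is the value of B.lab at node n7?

1. n0.idx = false  [given at root]
2. n1.lim = true  [true]
3. n1.acc = "mr"  ["mr"]
4. n2.lim = true  [true]
5. n2.acc = "mrr"  [C₀.acc ++ "r"]
6. n3.wid = "vz"  [terminal]
7. n2.tag = 25  [len(b.wid) + 23]
8. n4.depth = 7  [7]
9. n4.env = 7  [C₁.tag * 2 - 43]
10. n5.ok = 21  [terminal]
11. n6.ok = -2  [terminal]
12. n4.acc = "pk"  ["pk"]
13. n4.idx = false  [false]
14. n7.hot = 19  [C₁.tag - 6]
15. n7.lim = -4  [C₁.tag - 29]
16. n8.ok = 14  [terminal]
17. n9.mk = 29  [terminal]
18. n10.ok = 4  [terminal]
19. n7.lab = true  [B.hot > 18]
20. n1.tag = 4  [C₁.tag - 21]
21. n11.idx = true  [S₀.idx == false]
22. n12.hot = 23  [23]
23. n12.lim = 24  [24]
24. n13.ok = 2  [terminal]
25. n14.hot = 22  [terminal]
26. n12.lab = false  [B.lim > 24]
27. n11.wid = true  [S.idx == true]
28. n11.depth = true  [S.idx == true]
29. n0.wid = false  [false]
30. n0.depth = true  [C.tag > 3]

true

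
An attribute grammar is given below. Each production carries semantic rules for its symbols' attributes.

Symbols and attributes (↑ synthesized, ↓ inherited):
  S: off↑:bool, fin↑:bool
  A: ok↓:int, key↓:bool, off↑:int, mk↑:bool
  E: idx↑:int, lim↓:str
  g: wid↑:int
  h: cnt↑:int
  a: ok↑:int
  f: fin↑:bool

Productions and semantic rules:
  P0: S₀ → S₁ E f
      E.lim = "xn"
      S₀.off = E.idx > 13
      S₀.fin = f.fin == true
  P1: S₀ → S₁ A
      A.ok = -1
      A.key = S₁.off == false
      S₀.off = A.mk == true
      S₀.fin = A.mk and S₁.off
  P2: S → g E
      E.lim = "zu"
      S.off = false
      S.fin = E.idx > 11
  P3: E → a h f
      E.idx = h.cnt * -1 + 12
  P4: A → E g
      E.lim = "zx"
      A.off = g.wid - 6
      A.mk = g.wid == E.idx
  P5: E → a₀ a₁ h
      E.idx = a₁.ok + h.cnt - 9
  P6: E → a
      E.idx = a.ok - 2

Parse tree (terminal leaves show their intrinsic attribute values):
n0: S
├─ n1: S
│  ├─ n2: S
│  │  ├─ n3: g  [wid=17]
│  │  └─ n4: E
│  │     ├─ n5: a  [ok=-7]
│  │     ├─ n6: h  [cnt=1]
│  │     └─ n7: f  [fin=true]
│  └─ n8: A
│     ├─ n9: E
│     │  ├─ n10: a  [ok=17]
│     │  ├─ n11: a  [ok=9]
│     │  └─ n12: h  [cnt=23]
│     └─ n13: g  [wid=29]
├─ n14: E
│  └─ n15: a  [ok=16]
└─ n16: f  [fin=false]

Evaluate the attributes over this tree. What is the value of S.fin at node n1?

1. n3.wid = 17  [terminal]
2. n4.lim = "zu"  ["zu"]
3. n5.ok = -7  [terminal]
4. n6.cnt = 1  [terminal]
5. n7.fin = true  [terminal]
6. n4.idx = 11  [h.cnt * -1 + 12]
7. n2.off = false  [false]
8. n2.fin = false  [E.idx > 11]
9. n8.ok = -1  [-1]
10. n8.key = true  [S₁.off == false]
11. n9.lim = "zx"  ["zx"]
12. n10.ok = 17  [terminal]
13. n11.ok = 9  [terminal]
14. n12.cnt = 23  [terminal]
15. n9.idx = 23  [a₁.ok + h.cnt - 9]
16. n13.wid = 29  [terminal]
17. n8.off = 23  [g.wid - 6]
18. n8.mk = false  [g.wid == E.idx]
19. n1.off = false  [A.mk == true]
20. n1.fin = false  [A.mk and S₁.off]
21. n14.lim = "xn"  ["xn"]
22. n15.ok = 16  [terminal]
23. n14.idx = 14  [a.ok - 2]
24. n16.fin = false  [terminal]
25. n0.off = true  [E.idx > 13]
26. n0.fin = false  [f.fin == true]

false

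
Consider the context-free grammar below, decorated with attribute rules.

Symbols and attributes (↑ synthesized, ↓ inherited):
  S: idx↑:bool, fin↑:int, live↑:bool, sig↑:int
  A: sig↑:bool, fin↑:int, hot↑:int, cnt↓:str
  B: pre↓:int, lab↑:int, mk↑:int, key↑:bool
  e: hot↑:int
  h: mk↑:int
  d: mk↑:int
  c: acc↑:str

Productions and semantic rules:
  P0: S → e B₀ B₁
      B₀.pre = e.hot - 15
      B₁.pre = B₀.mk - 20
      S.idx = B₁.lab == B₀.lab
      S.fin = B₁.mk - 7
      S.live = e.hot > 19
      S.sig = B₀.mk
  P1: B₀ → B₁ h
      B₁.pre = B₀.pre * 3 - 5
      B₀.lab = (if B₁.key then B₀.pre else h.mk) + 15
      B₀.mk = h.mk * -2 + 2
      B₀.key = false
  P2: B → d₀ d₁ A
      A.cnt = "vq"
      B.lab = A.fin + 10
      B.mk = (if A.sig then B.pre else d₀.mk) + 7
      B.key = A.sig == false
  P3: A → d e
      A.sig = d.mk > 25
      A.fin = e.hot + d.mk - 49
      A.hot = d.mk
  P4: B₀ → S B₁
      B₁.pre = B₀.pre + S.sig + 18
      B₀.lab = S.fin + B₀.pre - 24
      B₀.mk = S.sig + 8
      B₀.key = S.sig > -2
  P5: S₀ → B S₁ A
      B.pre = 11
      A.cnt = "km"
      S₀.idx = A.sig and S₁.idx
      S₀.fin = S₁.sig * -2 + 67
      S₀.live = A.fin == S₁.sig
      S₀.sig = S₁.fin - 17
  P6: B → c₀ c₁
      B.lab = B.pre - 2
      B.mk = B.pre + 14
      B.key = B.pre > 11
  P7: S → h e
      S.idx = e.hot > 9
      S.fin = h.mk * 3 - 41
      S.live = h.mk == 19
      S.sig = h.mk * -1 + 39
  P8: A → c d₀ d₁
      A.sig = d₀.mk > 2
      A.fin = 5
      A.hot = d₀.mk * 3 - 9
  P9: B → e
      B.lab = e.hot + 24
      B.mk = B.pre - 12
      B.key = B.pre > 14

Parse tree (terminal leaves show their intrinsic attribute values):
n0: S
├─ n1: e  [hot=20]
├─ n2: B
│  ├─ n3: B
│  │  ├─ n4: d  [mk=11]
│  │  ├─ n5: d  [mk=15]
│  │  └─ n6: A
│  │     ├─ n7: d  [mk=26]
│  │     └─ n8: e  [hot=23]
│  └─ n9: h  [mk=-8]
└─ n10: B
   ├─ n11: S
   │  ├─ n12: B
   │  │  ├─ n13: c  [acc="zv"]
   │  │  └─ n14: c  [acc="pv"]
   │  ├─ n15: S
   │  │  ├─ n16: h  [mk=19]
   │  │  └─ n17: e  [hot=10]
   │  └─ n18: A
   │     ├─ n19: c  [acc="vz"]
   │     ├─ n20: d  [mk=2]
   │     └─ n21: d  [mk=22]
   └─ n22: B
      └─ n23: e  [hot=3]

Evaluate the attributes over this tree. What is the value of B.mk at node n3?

17

1. n1.hot = 20  [terminal]
2. n2.pre = 5  [e.hot - 15]
3. n3.pre = 10  [B₀.pre * 3 - 5]
4. n4.mk = 11  [terminal]
5. n5.mk = 15  [terminal]
6. n6.cnt = "vq"  ["vq"]
7. n7.mk = 26  [terminal]
8. n8.hot = 23  [terminal]
9. n6.sig = true  [d.mk > 25]
10. n6.fin = 0  [e.hot + d.mk - 49]
11. n6.hot = 26  [d.mk]
12. n3.lab = 10  [A.fin + 10]
13. n3.mk = 17  [(if A.sig then B.pre else d₀.mk) + 7]
14. n3.key = false  [A.sig == false]
15. n9.mk = -8  [terminal]
16. n2.lab = 7  [(if B₁.key then B₀.pre else h.mk) + 15]
17. n2.mk = 18  [h.mk * -2 + 2]
18. n2.key = false  [false]
19. n10.pre = -2  [B₀.mk - 20]
20. n12.pre = 11  [11]
21. n13.acc = "zv"  [terminal]
22. n14.acc = "pv"  [terminal]
23. n12.lab = 9  [B.pre - 2]
24. n12.mk = 25  [B.pre + 14]
25. n12.key = false  [B.pre > 11]
26. n16.mk = 19  [terminal]
27. n17.hot = 10  [terminal]
28. n15.idx = true  [e.hot > 9]
29. n15.fin = 16  [h.mk * 3 - 41]
30. n15.live = true  [h.mk == 19]
31. n15.sig = 20  [h.mk * -1 + 39]
32. n18.cnt = "km"  ["km"]
33. n19.acc = "vz"  [terminal]
34. n20.mk = 2  [terminal]
35. n21.mk = 22  [terminal]
36. n18.sig = false  [d₀.mk > 2]
37. n18.fin = 5  [5]
38. n18.hot = -3  [d₀.mk * 3 - 9]
39. n11.idx = false  [A.sig and S₁.idx]
40. n11.fin = 27  [S₁.sig * -2 + 67]
41. n11.live = false  [A.fin == S₁.sig]
42. n11.sig = -1  [S₁.fin - 17]
43. n22.pre = 15  [B₀.pre + S.sig + 18]
44. n23.hot = 3  [terminal]
45. n22.lab = 27  [e.hot + 24]
46. n22.mk = 3  [B.pre - 12]
47. n22.key = true  [B.pre > 14]
48. n10.lab = 1  [S.fin + B₀.pre - 24]
49. n10.mk = 7  [S.sig + 8]
50. n10.key = true  [S.sig > -2]
51. n0.idx = false  [B₁.lab == B₀.lab]
52. n0.fin = 0  [B₁.mk - 7]
53. n0.live = true  [e.hot > 19]
54. n0.sig = 18  [B₀.mk]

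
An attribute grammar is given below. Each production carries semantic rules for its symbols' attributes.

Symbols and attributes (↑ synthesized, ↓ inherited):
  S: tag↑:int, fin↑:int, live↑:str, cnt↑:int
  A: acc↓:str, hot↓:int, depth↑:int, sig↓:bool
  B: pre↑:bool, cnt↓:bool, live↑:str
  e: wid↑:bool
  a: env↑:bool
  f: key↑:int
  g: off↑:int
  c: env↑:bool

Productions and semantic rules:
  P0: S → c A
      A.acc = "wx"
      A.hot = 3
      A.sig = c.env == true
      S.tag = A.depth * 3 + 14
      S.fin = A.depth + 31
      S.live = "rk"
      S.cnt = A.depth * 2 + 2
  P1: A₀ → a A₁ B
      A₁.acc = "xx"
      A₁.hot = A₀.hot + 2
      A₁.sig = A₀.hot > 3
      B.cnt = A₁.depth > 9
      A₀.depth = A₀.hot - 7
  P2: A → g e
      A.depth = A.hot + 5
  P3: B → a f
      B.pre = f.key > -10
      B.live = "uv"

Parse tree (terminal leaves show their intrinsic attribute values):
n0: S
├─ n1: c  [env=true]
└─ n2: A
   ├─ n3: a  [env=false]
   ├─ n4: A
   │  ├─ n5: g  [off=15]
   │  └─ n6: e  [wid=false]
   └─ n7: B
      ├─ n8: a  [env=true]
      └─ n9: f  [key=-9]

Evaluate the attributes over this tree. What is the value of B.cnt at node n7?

true

1. n1.env = true  [terminal]
2. n2.acc = "wx"  ["wx"]
3. n2.hot = 3  [3]
4. n2.sig = true  [c.env == true]
5. n3.env = false  [terminal]
6. n4.acc = "xx"  ["xx"]
7. n4.hot = 5  [A₀.hot + 2]
8. n4.sig = false  [A₀.hot > 3]
9. n5.off = 15  [terminal]
10. n6.wid = false  [terminal]
11. n4.depth = 10  [A.hot + 5]
12. n7.cnt = true  [A₁.depth > 9]
13. n8.env = true  [terminal]
14. n9.key = -9  [terminal]
15. n7.pre = true  [f.key > -10]
16. n7.live = "uv"  ["uv"]
17. n2.depth = -4  [A₀.hot - 7]
18. n0.tag = 2  [A.depth * 3 + 14]
19. n0.fin = 27  [A.depth + 31]
20. n0.live = "rk"  ["rk"]
21. n0.cnt = -6  [A.depth * 2 + 2]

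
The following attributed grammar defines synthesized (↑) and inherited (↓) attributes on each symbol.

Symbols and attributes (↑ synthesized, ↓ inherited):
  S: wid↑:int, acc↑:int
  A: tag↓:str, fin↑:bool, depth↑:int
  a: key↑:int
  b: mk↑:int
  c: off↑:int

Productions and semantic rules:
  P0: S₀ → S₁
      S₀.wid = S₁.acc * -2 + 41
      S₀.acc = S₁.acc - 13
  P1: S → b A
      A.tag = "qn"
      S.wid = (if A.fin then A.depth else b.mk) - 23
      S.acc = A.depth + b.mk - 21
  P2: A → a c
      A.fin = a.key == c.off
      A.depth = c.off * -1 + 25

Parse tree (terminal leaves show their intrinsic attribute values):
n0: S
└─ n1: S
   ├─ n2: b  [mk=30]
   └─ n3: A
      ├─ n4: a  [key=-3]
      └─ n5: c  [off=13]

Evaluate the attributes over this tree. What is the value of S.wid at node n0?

1. n2.mk = 30  [terminal]
2. n3.tag = "qn"  ["qn"]
3. n4.key = -3  [terminal]
4. n5.off = 13  [terminal]
5. n3.fin = false  [a.key == c.off]
6. n3.depth = 12  [c.off * -1 + 25]
7. n1.wid = 7  [(if A.fin then A.depth else b.mk) - 23]
8. n1.acc = 21  [A.depth + b.mk - 21]
9. n0.wid = -1  [S₁.acc * -2 + 41]
10. n0.acc = 8  [S₁.acc - 13]

-1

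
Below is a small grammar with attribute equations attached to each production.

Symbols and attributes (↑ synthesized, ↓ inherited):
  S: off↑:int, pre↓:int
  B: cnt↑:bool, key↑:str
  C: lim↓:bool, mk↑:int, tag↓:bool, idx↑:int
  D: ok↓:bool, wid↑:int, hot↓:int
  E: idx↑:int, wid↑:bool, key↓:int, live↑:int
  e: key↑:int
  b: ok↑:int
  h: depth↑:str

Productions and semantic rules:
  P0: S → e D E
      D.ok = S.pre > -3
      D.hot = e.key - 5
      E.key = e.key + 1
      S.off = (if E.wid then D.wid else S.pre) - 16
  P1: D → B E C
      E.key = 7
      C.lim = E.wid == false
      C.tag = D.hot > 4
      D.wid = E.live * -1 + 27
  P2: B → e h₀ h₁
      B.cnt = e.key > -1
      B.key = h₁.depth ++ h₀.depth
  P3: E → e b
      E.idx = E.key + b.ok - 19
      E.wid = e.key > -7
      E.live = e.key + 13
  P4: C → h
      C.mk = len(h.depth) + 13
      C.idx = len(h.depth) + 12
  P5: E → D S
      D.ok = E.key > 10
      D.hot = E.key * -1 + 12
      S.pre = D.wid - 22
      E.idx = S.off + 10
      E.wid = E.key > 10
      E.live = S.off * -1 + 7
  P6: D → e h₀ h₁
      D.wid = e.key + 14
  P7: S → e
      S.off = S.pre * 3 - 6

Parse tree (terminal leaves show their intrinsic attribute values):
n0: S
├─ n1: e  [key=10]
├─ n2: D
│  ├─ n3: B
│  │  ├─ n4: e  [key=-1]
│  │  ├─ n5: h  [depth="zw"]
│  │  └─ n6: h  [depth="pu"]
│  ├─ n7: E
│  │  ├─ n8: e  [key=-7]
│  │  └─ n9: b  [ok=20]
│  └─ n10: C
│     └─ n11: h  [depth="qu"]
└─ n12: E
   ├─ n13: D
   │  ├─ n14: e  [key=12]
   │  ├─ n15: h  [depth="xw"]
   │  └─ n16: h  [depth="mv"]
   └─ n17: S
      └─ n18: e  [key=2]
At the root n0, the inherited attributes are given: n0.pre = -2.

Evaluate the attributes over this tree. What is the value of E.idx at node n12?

16

1. n0.pre = -2  [given at root]
2. n1.key = 10  [terminal]
3. n2.ok = true  [S.pre > -3]
4. n2.hot = 5  [e.key - 5]
5. n4.key = -1  [terminal]
6. n5.depth = "zw"  [terminal]
7. n6.depth = "pu"  [terminal]
8. n3.cnt = false  [e.key > -1]
9. n3.key = "puzw"  [h₁.depth ++ h₀.depth]
10. n7.key = 7  [7]
11. n8.key = -7  [terminal]
12. n9.ok = 20  [terminal]
13. n7.idx = 8  [E.key + b.ok - 19]
14. n7.wid = false  [e.key > -7]
15. n7.live = 6  [e.key + 13]
16. n10.lim = true  [E.wid == false]
17. n10.tag = true  [D.hot > 4]
18. n11.depth = "qu"  [terminal]
19. n10.mk = 15  [len(h.depth) + 13]
20. n10.idx = 14  [len(h.depth) + 12]
21. n2.wid = 21  [E.live * -1 + 27]
22. n12.key = 11  [e.key + 1]
23. n13.ok = true  [E.key > 10]
24. n13.hot = 1  [E.key * -1 + 12]
25. n14.key = 12  [terminal]
26. n15.depth = "xw"  [terminal]
27. n16.depth = "mv"  [terminal]
28. n13.wid = 26  [e.key + 14]
29. n17.pre = 4  [D.wid - 22]
30. n18.key = 2  [terminal]
31. n17.off = 6  [S.pre * 3 - 6]
32. n12.idx = 16  [S.off + 10]
33. n12.wid = true  [E.key > 10]
34. n12.live = 1  [S.off * -1 + 7]
35. n0.off = 5  [(if E.wid then D.wid else S.pre) - 16]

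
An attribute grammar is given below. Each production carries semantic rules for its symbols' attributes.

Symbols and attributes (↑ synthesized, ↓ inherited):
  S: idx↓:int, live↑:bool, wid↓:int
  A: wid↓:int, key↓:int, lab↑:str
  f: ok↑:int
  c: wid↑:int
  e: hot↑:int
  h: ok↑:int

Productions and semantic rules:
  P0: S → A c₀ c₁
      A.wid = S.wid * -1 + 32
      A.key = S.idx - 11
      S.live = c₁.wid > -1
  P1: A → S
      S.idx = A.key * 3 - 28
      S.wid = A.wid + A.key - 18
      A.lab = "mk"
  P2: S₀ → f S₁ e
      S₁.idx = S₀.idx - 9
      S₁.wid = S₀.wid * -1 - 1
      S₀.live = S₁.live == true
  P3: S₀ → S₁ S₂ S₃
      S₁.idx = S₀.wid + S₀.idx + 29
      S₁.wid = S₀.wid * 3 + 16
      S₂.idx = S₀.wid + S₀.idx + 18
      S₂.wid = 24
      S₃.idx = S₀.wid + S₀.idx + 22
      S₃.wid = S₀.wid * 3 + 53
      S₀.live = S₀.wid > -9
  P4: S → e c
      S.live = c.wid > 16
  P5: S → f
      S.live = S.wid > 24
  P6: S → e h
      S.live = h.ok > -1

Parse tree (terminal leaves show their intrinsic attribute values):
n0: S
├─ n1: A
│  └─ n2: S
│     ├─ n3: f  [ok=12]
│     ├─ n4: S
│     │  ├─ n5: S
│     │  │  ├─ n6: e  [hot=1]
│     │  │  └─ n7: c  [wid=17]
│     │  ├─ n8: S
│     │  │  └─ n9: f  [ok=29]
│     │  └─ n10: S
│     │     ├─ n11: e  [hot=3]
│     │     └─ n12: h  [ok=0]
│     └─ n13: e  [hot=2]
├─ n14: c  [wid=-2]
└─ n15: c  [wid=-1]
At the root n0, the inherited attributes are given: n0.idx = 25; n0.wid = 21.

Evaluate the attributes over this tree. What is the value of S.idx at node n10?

19

1. n0.idx = 25  [given at root]
2. n0.wid = 21  [given at root]
3. n1.wid = 11  [S.wid * -1 + 32]
4. n1.key = 14  [S.idx - 11]
5. n2.idx = 14  [A.key * 3 - 28]
6. n2.wid = 7  [A.wid + A.key - 18]
7. n3.ok = 12  [terminal]
8. n4.idx = 5  [S₀.idx - 9]
9. n4.wid = -8  [S₀.wid * -1 - 1]
10. n5.idx = 26  [S₀.wid + S₀.idx + 29]
11. n5.wid = -8  [S₀.wid * 3 + 16]
12. n6.hot = 1  [terminal]
13. n7.wid = 17  [terminal]
14. n5.live = true  [c.wid > 16]
15. n8.idx = 15  [S₀.wid + S₀.idx + 18]
16. n8.wid = 24  [24]
17. n9.ok = 29  [terminal]
18. n8.live = false  [S.wid > 24]
19. n10.idx = 19  [S₀.wid + S₀.idx + 22]
20. n10.wid = 29  [S₀.wid * 3 + 53]
21. n11.hot = 3  [terminal]
22. n12.ok = 0  [terminal]
23. n10.live = true  [h.ok > -1]
24. n4.live = true  [S₀.wid > -9]
25. n13.hot = 2  [terminal]
26. n2.live = true  [S₁.live == true]
27. n1.lab = "mk"  ["mk"]
28. n14.wid = -2  [terminal]
29. n15.wid = -1  [terminal]
30. n0.live = false  [c₁.wid > -1]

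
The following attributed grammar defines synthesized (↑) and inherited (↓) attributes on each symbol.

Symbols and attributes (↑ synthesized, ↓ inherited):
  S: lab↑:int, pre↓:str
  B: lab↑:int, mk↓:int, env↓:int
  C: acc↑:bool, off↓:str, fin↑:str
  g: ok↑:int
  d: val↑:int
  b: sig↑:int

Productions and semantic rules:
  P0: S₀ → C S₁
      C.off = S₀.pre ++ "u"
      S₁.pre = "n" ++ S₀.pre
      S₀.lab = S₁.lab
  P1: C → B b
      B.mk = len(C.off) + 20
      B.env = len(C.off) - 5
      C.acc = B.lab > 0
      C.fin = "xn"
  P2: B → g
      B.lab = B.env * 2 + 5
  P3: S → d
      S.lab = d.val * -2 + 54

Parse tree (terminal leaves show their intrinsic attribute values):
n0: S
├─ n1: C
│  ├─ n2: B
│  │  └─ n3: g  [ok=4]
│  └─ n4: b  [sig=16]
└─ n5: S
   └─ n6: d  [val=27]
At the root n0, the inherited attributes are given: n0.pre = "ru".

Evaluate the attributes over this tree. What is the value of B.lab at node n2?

1

1. n0.pre = "ru"  [given at root]
2. n1.off = "ruu"  [S₀.pre ++ "u"]
3. n2.mk = 23  [len(C.off) + 20]
4. n2.env = -2  [len(C.off) - 5]
5. n3.ok = 4  [terminal]
6. n2.lab = 1  [B.env * 2 + 5]
7. n4.sig = 16  [terminal]
8. n1.acc = true  [B.lab > 0]
9. n1.fin = "xn"  ["xn"]
10. n5.pre = "nru"  ["n" ++ S₀.pre]
11. n6.val = 27  [terminal]
12. n5.lab = 0  [d.val * -2 + 54]
13. n0.lab = 0  [S₁.lab]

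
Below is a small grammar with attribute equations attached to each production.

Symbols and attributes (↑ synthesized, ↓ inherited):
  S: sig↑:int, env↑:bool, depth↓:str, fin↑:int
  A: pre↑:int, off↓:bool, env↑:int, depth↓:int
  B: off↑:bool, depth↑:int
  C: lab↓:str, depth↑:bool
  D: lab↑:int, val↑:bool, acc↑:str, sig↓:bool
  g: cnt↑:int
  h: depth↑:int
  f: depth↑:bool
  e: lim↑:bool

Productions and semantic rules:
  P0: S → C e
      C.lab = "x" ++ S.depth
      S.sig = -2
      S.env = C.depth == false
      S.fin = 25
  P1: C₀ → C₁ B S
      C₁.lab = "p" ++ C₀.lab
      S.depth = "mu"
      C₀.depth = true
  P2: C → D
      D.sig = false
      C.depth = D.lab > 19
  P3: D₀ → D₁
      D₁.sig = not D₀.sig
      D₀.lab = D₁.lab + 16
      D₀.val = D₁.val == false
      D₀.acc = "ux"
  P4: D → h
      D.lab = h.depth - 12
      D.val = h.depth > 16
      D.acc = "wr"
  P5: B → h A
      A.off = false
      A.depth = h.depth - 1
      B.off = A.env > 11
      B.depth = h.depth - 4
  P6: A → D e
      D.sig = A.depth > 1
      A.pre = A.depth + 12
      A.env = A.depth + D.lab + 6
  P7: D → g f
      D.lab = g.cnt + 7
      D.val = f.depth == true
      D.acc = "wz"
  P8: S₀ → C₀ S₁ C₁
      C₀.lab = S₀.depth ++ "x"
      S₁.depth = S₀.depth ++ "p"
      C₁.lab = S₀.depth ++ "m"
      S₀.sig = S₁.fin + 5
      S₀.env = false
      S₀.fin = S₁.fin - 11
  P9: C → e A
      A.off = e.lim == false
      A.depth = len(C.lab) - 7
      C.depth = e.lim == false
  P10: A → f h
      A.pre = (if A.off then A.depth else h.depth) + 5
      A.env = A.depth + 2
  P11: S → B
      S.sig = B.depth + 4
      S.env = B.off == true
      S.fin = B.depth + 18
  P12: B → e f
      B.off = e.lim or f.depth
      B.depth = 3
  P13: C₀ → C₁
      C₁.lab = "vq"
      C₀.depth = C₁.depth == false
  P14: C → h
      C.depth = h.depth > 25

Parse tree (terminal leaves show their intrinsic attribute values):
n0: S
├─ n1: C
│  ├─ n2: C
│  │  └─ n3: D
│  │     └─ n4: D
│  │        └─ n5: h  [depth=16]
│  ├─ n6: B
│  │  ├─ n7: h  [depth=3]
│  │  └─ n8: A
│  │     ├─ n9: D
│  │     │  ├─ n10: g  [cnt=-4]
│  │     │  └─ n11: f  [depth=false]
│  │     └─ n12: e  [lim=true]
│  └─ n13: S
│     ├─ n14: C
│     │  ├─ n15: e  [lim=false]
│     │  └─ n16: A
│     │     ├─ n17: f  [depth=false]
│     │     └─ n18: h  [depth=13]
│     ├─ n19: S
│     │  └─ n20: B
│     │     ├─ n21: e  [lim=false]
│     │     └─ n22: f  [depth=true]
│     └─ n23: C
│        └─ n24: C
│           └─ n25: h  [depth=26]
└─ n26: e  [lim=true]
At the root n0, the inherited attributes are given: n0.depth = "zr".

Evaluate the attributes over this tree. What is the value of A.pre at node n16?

1. n0.depth = "zr"  [given at root]
2. n1.lab = "xzr"  ["x" ++ S.depth]
3. n2.lab = "pxzr"  ["p" ++ C₀.lab]
4. n3.sig = false  [false]
5. n4.sig = true  [not D₀.sig]
6. n5.depth = 16  [terminal]
7. n4.lab = 4  [h.depth - 12]
8. n4.val = false  [h.depth > 16]
9. n4.acc = "wr"  ["wr"]
10. n3.lab = 20  [D₁.lab + 16]
11. n3.val = true  [D₁.val == false]
12. n3.acc = "ux"  ["ux"]
13. n2.depth = true  [D.lab > 19]
14. n7.depth = 3  [terminal]
15. n8.off = false  [false]
16. n8.depth = 2  [h.depth - 1]
17. n9.sig = true  [A.depth > 1]
18. n10.cnt = -4  [terminal]
19. n11.depth = false  [terminal]
20. n9.lab = 3  [g.cnt + 7]
21. n9.val = false  [f.depth == true]
22. n9.acc = "wz"  ["wz"]
23. n12.lim = true  [terminal]
24. n8.pre = 14  [A.depth + 12]
25. n8.env = 11  [A.depth + D.lab + 6]
26. n6.off = false  [A.env > 11]
27. n6.depth = -1  [h.depth - 4]
28. n13.depth = "mu"  ["mu"]
29. n14.lab = "mux"  [S₀.depth ++ "x"]
30. n15.lim = false  [terminal]
31. n16.off = true  [e.lim == false]
32. n16.depth = -4  [len(C.lab) - 7]
33. n17.depth = false  [terminal]
34. n18.depth = 13  [terminal]
35. n16.pre = 1  [(if A.off then A.depth else h.depth) + 5]
36. n16.env = -2  [A.depth + 2]
37. n14.depth = true  [e.lim == false]
38. n19.depth = "mup"  [S₀.depth ++ "p"]
39. n21.lim = false  [terminal]
40. n22.depth = true  [terminal]
41. n20.off = true  [e.lim or f.depth]
42. n20.depth = 3  [3]
43. n19.sig = 7  [B.depth + 4]
44. n19.env = true  [B.off == true]
45. n19.fin = 21  [B.depth + 18]
46. n23.lab = "mum"  [S₀.depth ++ "m"]
47. n24.lab = "vq"  ["vq"]
48. n25.depth = 26  [terminal]
49. n24.depth = true  [h.depth > 25]
50. n23.depth = false  [C₁.depth == false]
51. n13.sig = 26  [S₁.fin + 5]
52. n13.env = false  [false]
53. n13.fin = 10  [S₁.fin - 11]
54. n1.depth = true  [true]
55. n26.lim = true  [terminal]
56. n0.sig = -2  [-2]
57. n0.env = false  [C.depth == false]
58. n0.fin = 25  [25]

1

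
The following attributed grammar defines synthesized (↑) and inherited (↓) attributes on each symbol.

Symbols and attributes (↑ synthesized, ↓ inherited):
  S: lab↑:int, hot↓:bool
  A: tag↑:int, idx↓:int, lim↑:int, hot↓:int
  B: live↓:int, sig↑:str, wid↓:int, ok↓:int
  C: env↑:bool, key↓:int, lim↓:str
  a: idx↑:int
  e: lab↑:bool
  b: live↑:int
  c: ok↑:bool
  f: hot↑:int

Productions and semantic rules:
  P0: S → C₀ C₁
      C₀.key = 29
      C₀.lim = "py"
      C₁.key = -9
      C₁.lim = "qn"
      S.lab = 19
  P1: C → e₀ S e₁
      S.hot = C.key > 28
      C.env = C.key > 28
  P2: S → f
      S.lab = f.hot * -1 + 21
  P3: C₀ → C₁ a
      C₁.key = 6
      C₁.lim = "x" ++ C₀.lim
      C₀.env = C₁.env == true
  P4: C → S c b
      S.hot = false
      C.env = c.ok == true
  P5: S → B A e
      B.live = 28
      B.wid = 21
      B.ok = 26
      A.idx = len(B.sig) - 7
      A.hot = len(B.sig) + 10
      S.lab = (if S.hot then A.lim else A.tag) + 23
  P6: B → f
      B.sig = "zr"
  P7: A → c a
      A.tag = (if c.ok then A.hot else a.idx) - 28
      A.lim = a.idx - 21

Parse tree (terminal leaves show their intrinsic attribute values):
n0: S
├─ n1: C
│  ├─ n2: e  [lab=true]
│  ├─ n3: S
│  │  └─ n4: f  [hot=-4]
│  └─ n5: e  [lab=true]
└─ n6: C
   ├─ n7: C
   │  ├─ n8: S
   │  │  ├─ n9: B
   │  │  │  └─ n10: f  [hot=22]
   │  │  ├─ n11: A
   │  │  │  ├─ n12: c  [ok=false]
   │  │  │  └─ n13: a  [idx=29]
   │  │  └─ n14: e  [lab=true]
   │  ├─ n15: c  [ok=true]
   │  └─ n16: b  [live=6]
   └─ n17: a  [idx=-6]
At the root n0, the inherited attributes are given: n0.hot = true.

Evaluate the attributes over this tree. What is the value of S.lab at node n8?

24

1. n0.hot = true  [given at root]
2. n1.key = 29  [29]
3. n1.lim = "py"  ["py"]
4. n2.lab = true  [terminal]
5. n3.hot = true  [C.key > 28]
6. n4.hot = -4  [terminal]
7. n3.lab = 25  [f.hot * -1 + 21]
8. n5.lab = true  [terminal]
9. n1.env = true  [C.key > 28]
10. n6.key = -9  [-9]
11. n6.lim = "qn"  ["qn"]
12. n7.key = 6  [6]
13. n7.lim = "xqn"  ["x" ++ C₀.lim]
14. n8.hot = false  [false]
15. n9.live = 28  [28]
16. n9.wid = 21  [21]
17. n9.ok = 26  [26]
18. n10.hot = 22  [terminal]
19. n9.sig = "zr"  ["zr"]
20. n11.idx = -5  [len(B.sig) - 7]
21. n11.hot = 12  [len(B.sig) + 10]
22. n12.ok = false  [terminal]
23. n13.idx = 29  [terminal]
24. n11.tag = 1  [(if c.ok then A.hot else a.idx) - 28]
25. n11.lim = 8  [a.idx - 21]
26. n14.lab = true  [terminal]
27. n8.lab = 24  [(if S.hot then A.lim else A.tag) + 23]
28. n15.ok = true  [terminal]
29. n16.live = 6  [terminal]
30. n7.env = true  [c.ok == true]
31. n17.idx = -6  [terminal]
32. n6.env = true  [C₁.env == true]
33. n0.lab = 19  [19]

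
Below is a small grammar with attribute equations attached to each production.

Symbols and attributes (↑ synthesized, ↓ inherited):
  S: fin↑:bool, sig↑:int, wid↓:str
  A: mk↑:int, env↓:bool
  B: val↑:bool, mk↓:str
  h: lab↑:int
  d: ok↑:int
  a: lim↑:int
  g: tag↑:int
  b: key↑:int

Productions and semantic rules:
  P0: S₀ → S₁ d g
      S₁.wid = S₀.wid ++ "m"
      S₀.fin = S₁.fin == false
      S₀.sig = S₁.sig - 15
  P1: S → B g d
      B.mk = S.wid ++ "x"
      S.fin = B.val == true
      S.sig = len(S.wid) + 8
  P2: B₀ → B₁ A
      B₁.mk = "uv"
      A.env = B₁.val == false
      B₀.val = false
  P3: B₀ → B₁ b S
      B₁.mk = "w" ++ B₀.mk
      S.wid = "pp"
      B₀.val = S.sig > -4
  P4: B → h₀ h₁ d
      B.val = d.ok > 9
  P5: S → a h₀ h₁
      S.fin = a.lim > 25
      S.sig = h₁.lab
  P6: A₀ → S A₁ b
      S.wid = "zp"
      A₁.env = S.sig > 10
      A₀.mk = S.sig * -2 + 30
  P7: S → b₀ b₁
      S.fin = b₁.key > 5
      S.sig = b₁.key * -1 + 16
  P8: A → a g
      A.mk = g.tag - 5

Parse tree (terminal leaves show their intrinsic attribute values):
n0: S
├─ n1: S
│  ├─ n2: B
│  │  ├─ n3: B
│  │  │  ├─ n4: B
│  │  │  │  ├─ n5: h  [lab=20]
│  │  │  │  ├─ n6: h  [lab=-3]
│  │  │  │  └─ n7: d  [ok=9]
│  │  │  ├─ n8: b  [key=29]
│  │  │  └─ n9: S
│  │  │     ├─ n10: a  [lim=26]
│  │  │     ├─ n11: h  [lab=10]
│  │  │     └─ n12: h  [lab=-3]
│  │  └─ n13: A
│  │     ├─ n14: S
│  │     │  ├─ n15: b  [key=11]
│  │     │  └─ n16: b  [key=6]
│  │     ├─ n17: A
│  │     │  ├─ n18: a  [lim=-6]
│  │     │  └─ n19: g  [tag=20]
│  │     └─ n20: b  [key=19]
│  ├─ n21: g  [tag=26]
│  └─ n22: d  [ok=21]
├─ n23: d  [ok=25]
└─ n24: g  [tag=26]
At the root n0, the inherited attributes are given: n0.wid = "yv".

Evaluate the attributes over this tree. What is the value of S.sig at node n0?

1. n0.wid = "yv"  [given at root]
2. n1.wid = "yvm"  [S₀.wid ++ "m"]
3. n2.mk = "yvmx"  [S.wid ++ "x"]
4. n3.mk = "uv"  ["uv"]
5. n4.mk = "wuv"  ["w" ++ B₀.mk]
6. n5.lab = 20  [terminal]
7. n6.lab = -3  [terminal]
8. n7.ok = 9  [terminal]
9. n4.val = false  [d.ok > 9]
10. n8.key = 29  [terminal]
11. n9.wid = "pp"  ["pp"]
12. n10.lim = 26  [terminal]
13. n11.lab = 10  [terminal]
14. n12.lab = -3  [terminal]
15. n9.fin = true  [a.lim > 25]
16. n9.sig = -3  [h₁.lab]
17. n3.val = true  [S.sig > -4]
18. n13.env = false  [B₁.val == false]
19. n14.wid = "zp"  ["zp"]
20. n15.key = 11  [terminal]
21. n16.key = 6  [terminal]
22. n14.fin = true  [b₁.key > 5]
23. n14.sig = 10  [b₁.key * -1 + 16]
24. n17.env = false  [S.sig > 10]
25. n18.lim = -6  [terminal]
26. n19.tag = 20  [terminal]
27. n17.mk = 15  [g.tag - 5]
28. n20.key = 19  [terminal]
29. n13.mk = 10  [S.sig * -2 + 30]
30. n2.val = false  [false]
31. n21.tag = 26  [terminal]
32. n22.ok = 21  [terminal]
33. n1.fin = false  [B.val == true]
34. n1.sig = 11  [len(S.wid) + 8]
35. n23.ok = 25  [terminal]
36. n24.tag = 26  [terminal]
37. n0.fin = true  [S₁.fin == false]
38. n0.sig = -4  [S₁.sig - 15]

-4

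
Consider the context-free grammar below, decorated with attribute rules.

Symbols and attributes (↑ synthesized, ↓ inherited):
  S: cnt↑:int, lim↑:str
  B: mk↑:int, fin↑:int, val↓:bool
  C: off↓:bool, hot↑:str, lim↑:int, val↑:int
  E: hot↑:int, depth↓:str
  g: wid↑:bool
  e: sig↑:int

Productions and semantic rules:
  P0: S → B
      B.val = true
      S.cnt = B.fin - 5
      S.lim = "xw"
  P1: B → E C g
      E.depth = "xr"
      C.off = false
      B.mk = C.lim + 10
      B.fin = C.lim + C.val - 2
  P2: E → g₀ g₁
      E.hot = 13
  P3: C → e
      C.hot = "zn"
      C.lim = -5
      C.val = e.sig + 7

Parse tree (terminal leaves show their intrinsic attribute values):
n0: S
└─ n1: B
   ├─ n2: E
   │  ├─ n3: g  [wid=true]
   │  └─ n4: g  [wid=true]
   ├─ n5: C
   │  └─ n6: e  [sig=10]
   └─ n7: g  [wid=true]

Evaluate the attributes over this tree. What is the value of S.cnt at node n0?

1. n1.val = true  [true]
2. n2.depth = "xr"  ["xr"]
3. n3.wid = true  [terminal]
4. n4.wid = true  [terminal]
5. n2.hot = 13  [13]
6. n5.off = false  [false]
7. n6.sig = 10  [terminal]
8. n5.hot = "zn"  ["zn"]
9. n5.lim = -5  [-5]
10. n5.val = 17  [e.sig + 7]
11. n7.wid = true  [terminal]
12. n1.mk = 5  [C.lim + 10]
13. n1.fin = 10  [C.lim + C.val - 2]
14. n0.cnt = 5  [B.fin - 5]
15. n0.lim = "xw"  ["xw"]

5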